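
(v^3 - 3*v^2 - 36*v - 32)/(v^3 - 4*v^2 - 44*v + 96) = (v^2 + 5*v + 4)/(v^2 + 4*v - 12)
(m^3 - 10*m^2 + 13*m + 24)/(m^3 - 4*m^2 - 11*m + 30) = (m^3 - 10*m^2 + 13*m + 24)/(m^3 - 4*m^2 - 11*m + 30)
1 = 1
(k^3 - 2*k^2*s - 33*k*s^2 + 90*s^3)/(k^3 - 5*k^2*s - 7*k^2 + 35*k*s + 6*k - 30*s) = (k^2 + 3*k*s - 18*s^2)/(k^2 - 7*k + 6)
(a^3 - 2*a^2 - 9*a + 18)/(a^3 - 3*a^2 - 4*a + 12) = (a + 3)/(a + 2)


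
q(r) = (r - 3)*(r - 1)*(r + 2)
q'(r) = (r - 3)*(r - 1) + (r - 3)*(r + 2) + (r - 1)*(r + 2)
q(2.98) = -0.20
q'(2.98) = 9.72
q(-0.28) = 7.22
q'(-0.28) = -3.64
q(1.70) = -3.37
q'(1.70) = -3.13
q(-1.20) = 7.39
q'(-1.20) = 4.12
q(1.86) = -3.78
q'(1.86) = -2.06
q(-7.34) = -460.50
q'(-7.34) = 185.99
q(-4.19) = -81.72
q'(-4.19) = 64.43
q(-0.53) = 7.94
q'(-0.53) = -2.04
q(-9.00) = -840.00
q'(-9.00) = 274.00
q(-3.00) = -24.00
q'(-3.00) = 34.00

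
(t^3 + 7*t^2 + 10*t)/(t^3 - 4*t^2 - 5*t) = (t^2 + 7*t + 10)/(t^2 - 4*t - 5)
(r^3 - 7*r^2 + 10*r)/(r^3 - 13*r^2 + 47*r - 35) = r*(r - 2)/(r^2 - 8*r + 7)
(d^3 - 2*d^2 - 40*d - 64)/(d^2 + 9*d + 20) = (d^2 - 6*d - 16)/(d + 5)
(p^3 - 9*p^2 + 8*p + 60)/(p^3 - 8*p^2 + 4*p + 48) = (p - 5)/(p - 4)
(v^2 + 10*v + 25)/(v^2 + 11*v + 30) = (v + 5)/(v + 6)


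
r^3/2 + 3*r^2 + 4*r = r*(r/2 + 1)*(r + 4)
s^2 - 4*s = s*(s - 4)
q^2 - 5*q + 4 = (q - 4)*(q - 1)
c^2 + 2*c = c*(c + 2)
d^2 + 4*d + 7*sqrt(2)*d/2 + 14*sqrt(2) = (d + 4)*(d + 7*sqrt(2)/2)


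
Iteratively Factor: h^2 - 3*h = (h - 3)*(h)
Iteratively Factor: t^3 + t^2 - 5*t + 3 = (t - 1)*(t^2 + 2*t - 3) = (t - 1)*(t + 3)*(t - 1)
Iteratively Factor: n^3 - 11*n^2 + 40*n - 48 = (n - 4)*(n^2 - 7*n + 12) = (n - 4)*(n - 3)*(n - 4)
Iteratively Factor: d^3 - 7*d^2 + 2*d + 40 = (d - 5)*(d^2 - 2*d - 8) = (d - 5)*(d - 4)*(d + 2)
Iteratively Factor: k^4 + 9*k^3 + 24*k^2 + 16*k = (k + 4)*(k^3 + 5*k^2 + 4*k) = k*(k + 4)*(k^2 + 5*k + 4) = k*(k + 1)*(k + 4)*(k + 4)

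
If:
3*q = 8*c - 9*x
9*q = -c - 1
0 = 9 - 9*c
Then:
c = 1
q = -2/9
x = 26/27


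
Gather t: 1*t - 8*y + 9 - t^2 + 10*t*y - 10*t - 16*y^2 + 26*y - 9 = -t^2 + t*(10*y - 9) - 16*y^2 + 18*y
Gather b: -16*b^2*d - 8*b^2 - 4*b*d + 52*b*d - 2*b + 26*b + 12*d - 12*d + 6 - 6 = b^2*(-16*d - 8) + b*(48*d + 24)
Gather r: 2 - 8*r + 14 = 16 - 8*r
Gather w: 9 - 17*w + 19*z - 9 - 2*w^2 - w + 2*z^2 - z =-2*w^2 - 18*w + 2*z^2 + 18*z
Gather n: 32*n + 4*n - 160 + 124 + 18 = 36*n - 18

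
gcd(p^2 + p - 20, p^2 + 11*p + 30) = p + 5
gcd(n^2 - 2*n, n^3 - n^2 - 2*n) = n^2 - 2*n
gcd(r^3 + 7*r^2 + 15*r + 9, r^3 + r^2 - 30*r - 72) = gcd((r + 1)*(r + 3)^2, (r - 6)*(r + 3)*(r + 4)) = r + 3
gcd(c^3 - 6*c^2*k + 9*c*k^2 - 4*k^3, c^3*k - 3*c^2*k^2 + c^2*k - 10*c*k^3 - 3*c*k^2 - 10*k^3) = 1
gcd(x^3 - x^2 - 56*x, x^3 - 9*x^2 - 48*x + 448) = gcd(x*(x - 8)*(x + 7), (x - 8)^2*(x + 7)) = x^2 - x - 56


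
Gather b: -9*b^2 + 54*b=-9*b^2 + 54*b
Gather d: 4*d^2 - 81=4*d^2 - 81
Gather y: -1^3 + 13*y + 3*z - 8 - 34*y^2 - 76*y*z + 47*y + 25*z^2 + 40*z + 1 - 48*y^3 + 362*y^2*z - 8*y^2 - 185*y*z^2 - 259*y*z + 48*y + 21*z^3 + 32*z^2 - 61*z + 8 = -48*y^3 + y^2*(362*z - 42) + y*(-185*z^2 - 335*z + 108) + 21*z^3 + 57*z^2 - 18*z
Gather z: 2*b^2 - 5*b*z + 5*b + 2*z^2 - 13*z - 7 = 2*b^2 + 5*b + 2*z^2 + z*(-5*b - 13) - 7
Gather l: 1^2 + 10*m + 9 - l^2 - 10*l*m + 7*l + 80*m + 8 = -l^2 + l*(7 - 10*m) + 90*m + 18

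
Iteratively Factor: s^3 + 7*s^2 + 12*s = (s + 3)*(s^2 + 4*s) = s*(s + 3)*(s + 4)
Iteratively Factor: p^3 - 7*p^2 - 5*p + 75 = (p - 5)*(p^2 - 2*p - 15) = (p - 5)*(p + 3)*(p - 5)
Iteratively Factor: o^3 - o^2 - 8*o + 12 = (o - 2)*(o^2 + o - 6) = (o - 2)^2*(o + 3)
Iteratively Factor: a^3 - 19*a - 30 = (a + 2)*(a^2 - 2*a - 15) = (a + 2)*(a + 3)*(a - 5)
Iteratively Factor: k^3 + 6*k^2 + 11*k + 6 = (k + 3)*(k^2 + 3*k + 2) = (k + 2)*(k + 3)*(k + 1)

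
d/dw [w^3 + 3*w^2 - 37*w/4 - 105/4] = 3*w^2 + 6*w - 37/4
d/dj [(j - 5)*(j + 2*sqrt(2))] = 2*j - 5 + 2*sqrt(2)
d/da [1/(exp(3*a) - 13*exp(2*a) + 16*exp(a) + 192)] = (-3*exp(2*a) + 26*exp(a) - 16)*exp(a)/(exp(3*a) - 13*exp(2*a) + 16*exp(a) + 192)^2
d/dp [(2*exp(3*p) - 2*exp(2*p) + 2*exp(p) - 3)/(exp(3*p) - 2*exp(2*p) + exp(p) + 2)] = (-2*exp(4*p) + 23*exp(2*p) - 20*exp(p) + 7)*exp(p)/(exp(6*p) - 4*exp(5*p) + 6*exp(4*p) - 7*exp(2*p) + 4*exp(p) + 4)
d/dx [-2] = 0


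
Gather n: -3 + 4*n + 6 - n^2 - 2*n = -n^2 + 2*n + 3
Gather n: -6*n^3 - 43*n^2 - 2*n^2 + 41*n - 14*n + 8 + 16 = -6*n^3 - 45*n^2 + 27*n + 24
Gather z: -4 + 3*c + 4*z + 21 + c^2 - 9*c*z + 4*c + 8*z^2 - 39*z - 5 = c^2 + 7*c + 8*z^2 + z*(-9*c - 35) + 12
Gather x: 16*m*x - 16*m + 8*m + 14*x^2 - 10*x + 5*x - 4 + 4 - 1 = -8*m + 14*x^2 + x*(16*m - 5) - 1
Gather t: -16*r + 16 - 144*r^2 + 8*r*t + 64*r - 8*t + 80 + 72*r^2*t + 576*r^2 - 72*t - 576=432*r^2 + 48*r + t*(72*r^2 + 8*r - 80) - 480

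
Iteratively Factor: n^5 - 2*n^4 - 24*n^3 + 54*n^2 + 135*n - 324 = (n + 4)*(n^4 - 6*n^3 + 54*n - 81) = (n + 3)*(n + 4)*(n^3 - 9*n^2 + 27*n - 27) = (n - 3)*(n + 3)*(n + 4)*(n^2 - 6*n + 9) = (n - 3)^2*(n + 3)*(n + 4)*(n - 3)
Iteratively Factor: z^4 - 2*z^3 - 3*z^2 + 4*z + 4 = (z + 1)*(z^3 - 3*z^2 + 4) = (z - 2)*(z + 1)*(z^2 - z - 2) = (z - 2)^2*(z + 1)*(z + 1)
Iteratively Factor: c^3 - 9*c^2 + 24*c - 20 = (c - 2)*(c^2 - 7*c + 10) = (c - 2)^2*(c - 5)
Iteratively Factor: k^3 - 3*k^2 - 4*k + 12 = (k - 2)*(k^2 - k - 6) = (k - 3)*(k - 2)*(k + 2)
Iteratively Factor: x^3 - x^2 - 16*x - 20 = (x + 2)*(x^2 - 3*x - 10) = (x + 2)^2*(x - 5)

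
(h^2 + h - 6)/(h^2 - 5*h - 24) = (h - 2)/(h - 8)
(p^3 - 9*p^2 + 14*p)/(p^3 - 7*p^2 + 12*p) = (p^2 - 9*p + 14)/(p^2 - 7*p + 12)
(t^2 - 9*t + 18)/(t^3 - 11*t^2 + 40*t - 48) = (t - 6)/(t^2 - 8*t + 16)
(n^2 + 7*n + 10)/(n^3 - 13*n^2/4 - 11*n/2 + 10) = 4*(n + 5)/(4*n^2 - 21*n + 20)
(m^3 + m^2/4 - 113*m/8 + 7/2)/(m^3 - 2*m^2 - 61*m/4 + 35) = (4*m - 1)/(2*(2*m - 5))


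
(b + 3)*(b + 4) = b^2 + 7*b + 12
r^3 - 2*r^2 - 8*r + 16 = (r - 2)*(r - 2*sqrt(2))*(r + 2*sqrt(2))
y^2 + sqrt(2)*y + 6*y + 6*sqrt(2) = (y + 6)*(y + sqrt(2))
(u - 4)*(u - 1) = u^2 - 5*u + 4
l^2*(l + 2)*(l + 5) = l^4 + 7*l^3 + 10*l^2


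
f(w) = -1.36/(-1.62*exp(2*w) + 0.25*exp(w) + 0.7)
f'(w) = -1.36*(3.24*exp(2*w) - 0.25*exp(w))/(-1.62*exp(2*w) + 0.25*exp(w) + 0.7)^2 = (0.34 - 4.4064*exp(w))*exp(w)/(-1.62*exp(2*w) + 0.25*exp(w) + 0.7)^2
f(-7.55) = -1.94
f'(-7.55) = 0.00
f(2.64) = 0.00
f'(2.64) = -0.01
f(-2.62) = -1.92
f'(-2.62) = 0.00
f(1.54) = 0.04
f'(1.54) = -0.08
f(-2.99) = -1.92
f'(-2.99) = 0.01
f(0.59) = 0.33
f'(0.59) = -0.81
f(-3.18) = -1.92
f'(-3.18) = 0.01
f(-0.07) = 2.86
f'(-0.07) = -15.56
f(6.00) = 0.00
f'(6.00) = 0.00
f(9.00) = 0.00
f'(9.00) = 0.00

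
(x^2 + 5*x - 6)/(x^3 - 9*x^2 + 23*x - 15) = (x + 6)/(x^2 - 8*x + 15)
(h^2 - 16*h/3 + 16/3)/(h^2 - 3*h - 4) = (h - 4/3)/(h + 1)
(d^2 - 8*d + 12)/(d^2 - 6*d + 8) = (d - 6)/(d - 4)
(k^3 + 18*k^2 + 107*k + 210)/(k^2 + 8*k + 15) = (k^2 + 13*k + 42)/(k + 3)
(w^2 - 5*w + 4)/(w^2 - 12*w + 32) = (w - 1)/(w - 8)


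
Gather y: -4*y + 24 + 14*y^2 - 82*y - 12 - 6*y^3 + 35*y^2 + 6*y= -6*y^3 + 49*y^2 - 80*y + 12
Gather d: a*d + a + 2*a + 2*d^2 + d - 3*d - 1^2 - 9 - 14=3*a + 2*d^2 + d*(a - 2) - 24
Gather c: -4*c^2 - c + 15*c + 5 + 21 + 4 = -4*c^2 + 14*c + 30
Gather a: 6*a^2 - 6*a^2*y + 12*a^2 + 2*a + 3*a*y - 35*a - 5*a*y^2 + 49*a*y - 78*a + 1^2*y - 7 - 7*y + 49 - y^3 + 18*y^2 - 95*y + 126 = a^2*(18 - 6*y) + a*(-5*y^2 + 52*y - 111) - y^3 + 18*y^2 - 101*y + 168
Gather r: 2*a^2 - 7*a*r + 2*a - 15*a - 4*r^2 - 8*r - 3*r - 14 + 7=2*a^2 - 13*a - 4*r^2 + r*(-7*a - 11) - 7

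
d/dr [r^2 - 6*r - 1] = 2*r - 6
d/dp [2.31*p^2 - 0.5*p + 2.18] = 4.62*p - 0.5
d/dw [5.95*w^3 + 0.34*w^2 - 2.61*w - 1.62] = 17.85*w^2 + 0.68*w - 2.61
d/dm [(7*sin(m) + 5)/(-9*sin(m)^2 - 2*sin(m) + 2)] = 3*(21*sin(m)^2 + 30*sin(m) + 8)*cos(m)/(9*sin(m)^2 + 2*sin(m) - 2)^2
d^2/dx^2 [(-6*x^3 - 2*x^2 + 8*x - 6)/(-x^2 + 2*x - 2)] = 4*(4*x^3 - 33*x^2 + 42*x - 6)/(x^6 - 6*x^5 + 18*x^4 - 32*x^3 + 36*x^2 - 24*x + 8)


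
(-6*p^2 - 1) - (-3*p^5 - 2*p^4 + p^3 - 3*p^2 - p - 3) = 3*p^5 + 2*p^4 - p^3 - 3*p^2 + p + 2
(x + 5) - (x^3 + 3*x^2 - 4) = -x^3 - 3*x^2 + x + 9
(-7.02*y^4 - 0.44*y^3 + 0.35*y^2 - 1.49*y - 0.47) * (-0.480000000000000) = 3.3696*y^4 + 0.2112*y^3 - 0.168*y^2 + 0.7152*y + 0.2256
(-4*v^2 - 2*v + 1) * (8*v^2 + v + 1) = -32*v^4 - 20*v^3 + 2*v^2 - v + 1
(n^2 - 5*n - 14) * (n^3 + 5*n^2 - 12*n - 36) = n^5 - 51*n^3 - 46*n^2 + 348*n + 504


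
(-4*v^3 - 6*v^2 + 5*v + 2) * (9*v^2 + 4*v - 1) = -36*v^5 - 70*v^4 + 25*v^3 + 44*v^2 + 3*v - 2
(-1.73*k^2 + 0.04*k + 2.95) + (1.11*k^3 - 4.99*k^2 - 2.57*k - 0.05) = 1.11*k^3 - 6.72*k^2 - 2.53*k + 2.9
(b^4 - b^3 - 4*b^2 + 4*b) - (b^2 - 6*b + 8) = b^4 - b^3 - 5*b^2 + 10*b - 8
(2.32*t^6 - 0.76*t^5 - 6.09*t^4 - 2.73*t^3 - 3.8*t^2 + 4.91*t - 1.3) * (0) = 0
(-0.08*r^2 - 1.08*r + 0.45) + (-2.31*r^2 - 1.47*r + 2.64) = -2.39*r^2 - 2.55*r + 3.09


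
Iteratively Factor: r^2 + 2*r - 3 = (r - 1)*(r + 3)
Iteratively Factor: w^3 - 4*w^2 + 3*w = (w - 1)*(w^2 - 3*w) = (w - 3)*(w - 1)*(w)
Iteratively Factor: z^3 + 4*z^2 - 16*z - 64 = (z + 4)*(z^2 - 16) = (z - 4)*(z + 4)*(z + 4)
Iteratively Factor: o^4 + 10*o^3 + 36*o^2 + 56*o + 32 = (o + 4)*(o^3 + 6*o^2 + 12*o + 8) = (o + 2)*(o + 4)*(o^2 + 4*o + 4) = (o + 2)^2*(o + 4)*(o + 2)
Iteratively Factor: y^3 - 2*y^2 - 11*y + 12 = (y + 3)*(y^2 - 5*y + 4) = (y - 4)*(y + 3)*(y - 1)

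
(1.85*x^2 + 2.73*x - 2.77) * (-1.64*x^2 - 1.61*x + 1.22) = -3.034*x^4 - 7.4557*x^3 + 2.4045*x^2 + 7.7903*x - 3.3794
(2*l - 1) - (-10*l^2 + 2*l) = 10*l^2 - 1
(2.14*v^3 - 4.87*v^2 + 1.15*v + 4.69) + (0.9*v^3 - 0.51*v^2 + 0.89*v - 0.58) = 3.04*v^3 - 5.38*v^2 + 2.04*v + 4.11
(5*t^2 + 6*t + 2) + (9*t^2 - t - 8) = 14*t^2 + 5*t - 6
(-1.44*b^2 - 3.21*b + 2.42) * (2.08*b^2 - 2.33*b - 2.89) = -2.9952*b^4 - 3.3216*b^3 + 16.6745*b^2 + 3.6383*b - 6.9938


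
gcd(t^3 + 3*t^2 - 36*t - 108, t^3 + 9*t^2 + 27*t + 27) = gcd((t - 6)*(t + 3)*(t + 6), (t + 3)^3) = t + 3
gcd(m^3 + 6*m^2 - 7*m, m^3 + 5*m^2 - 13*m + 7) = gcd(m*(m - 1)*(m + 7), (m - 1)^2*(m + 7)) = m^2 + 6*m - 7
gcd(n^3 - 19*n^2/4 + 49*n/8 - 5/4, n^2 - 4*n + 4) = n - 2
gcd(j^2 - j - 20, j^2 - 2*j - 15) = j - 5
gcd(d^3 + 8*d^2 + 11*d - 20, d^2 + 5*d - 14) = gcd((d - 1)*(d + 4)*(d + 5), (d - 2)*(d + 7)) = 1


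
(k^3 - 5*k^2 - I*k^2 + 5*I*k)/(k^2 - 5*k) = k - I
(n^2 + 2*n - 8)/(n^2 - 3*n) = (n^2 + 2*n - 8)/(n*(n - 3))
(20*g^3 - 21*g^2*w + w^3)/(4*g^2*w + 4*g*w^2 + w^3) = (20*g^3 - 21*g^2*w + w^3)/(w*(4*g^2 + 4*g*w + w^2))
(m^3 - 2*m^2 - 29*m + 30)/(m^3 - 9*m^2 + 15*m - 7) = (m^2 - m - 30)/(m^2 - 8*m + 7)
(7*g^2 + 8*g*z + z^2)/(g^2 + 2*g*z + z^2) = (7*g + z)/(g + z)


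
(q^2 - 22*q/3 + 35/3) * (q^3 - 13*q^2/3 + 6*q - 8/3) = q^5 - 35*q^4/3 + 445*q^3/9 - 875*q^2/9 + 806*q/9 - 280/9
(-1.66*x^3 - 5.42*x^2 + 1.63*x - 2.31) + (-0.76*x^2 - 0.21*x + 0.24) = -1.66*x^3 - 6.18*x^2 + 1.42*x - 2.07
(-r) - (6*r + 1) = -7*r - 1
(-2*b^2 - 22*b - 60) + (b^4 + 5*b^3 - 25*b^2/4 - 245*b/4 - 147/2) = b^4 + 5*b^3 - 33*b^2/4 - 333*b/4 - 267/2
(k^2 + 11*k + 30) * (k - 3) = k^3 + 8*k^2 - 3*k - 90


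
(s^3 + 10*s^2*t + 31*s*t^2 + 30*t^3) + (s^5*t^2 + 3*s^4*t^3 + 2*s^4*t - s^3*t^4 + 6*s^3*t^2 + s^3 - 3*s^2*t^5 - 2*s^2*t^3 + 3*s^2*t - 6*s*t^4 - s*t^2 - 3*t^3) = s^5*t^2 + 3*s^4*t^3 + 2*s^4*t - s^3*t^4 + 6*s^3*t^2 + 2*s^3 - 3*s^2*t^5 - 2*s^2*t^3 + 13*s^2*t - 6*s*t^4 + 30*s*t^2 + 27*t^3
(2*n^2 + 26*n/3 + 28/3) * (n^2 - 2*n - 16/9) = 2*n^4 + 14*n^3/3 - 104*n^2/9 - 920*n/27 - 448/27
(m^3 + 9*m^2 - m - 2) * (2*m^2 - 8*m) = 2*m^5 + 10*m^4 - 74*m^3 + 4*m^2 + 16*m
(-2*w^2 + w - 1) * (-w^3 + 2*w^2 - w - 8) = 2*w^5 - 5*w^4 + 5*w^3 + 13*w^2 - 7*w + 8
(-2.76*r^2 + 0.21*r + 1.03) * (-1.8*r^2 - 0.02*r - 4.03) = 4.968*r^4 - 0.3228*r^3 + 9.2646*r^2 - 0.8669*r - 4.1509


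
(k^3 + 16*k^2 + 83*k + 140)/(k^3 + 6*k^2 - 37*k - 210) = (k + 4)/(k - 6)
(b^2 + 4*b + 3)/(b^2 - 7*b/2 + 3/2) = 2*(b^2 + 4*b + 3)/(2*b^2 - 7*b + 3)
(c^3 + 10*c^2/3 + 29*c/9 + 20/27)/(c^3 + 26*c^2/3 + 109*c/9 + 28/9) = (c + 5/3)/(c + 7)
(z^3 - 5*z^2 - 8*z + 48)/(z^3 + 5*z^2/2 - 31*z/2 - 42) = 2*(z - 4)/(2*z + 7)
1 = 1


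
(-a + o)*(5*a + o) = -5*a^2 + 4*a*o + o^2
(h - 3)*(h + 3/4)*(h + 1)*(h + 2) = h^4 + 3*h^3/4 - 7*h^2 - 45*h/4 - 9/2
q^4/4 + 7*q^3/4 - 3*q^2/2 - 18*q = q*(q/4 + 1)*(q - 3)*(q + 6)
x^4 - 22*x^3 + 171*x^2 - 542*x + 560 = (x - 8)*(x - 7)*(x - 5)*(x - 2)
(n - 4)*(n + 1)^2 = n^3 - 2*n^2 - 7*n - 4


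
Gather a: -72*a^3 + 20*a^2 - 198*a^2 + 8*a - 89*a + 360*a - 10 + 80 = -72*a^3 - 178*a^2 + 279*a + 70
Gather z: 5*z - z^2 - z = -z^2 + 4*z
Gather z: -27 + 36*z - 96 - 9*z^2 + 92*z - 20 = -9*z^2 + 128*z - 143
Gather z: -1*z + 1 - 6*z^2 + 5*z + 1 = -6*z^2 + 4*z + 2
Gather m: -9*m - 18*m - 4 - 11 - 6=-27*m - 21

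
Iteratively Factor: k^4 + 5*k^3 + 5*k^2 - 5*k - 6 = (k + 2)*(k^3 + 3*k^2 - k - 3) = (k + 2)*(k + 3)*(k^2 - 1) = (k - 1)*(k + 2)*(k + 3)*(k + 1)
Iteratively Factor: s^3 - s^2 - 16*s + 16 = (s - 1)*(s^2 - 16) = (s - 1)*(s + 4)*(s - 4)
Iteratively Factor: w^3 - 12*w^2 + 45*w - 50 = (w - 5)*(w^2 - 7*w + 10) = (w - 5)*(w - 2)*(w - 5)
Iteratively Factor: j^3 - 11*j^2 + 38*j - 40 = (j - 2)*(j^2 - 9*j + 20) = (j - 4)*(j - 2)*(j - 5)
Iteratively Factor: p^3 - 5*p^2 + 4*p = (p - 1)*(p^2 - 4*p) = (p - 4)*(p - 1)*(p)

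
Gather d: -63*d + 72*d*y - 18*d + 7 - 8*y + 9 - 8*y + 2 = d*(72*y - 81) - 16*y + 18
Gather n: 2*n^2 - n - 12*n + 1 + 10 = 2*n^2 - 13*n + 11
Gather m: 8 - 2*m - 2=6 - 2*m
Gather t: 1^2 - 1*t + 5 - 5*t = 6 - 6*t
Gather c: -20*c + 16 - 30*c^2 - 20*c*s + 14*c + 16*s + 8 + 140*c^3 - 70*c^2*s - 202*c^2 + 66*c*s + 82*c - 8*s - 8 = 140*c^3 + c^2*(-70*s - 232) + c*(46*s + 76) + 8*s + 16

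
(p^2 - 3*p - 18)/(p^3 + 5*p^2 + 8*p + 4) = (p^2 - 3*p - 18)/(p^3 + 5*p^2 + 8*p + 4)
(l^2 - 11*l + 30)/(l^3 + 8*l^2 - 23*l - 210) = (l - 6)/(l^2 + 13*l + 42)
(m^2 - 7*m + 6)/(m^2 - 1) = (m - 6)/(m + 1)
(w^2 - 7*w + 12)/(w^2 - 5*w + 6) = (w - 4)/(w - 2)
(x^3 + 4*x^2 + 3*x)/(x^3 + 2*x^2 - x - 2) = x*(x + 3)/(x^2 + x - 2)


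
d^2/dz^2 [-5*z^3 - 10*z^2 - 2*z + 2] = -30*z - 20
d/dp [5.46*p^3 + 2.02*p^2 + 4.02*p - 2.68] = 16.38*p^2 + 4.04*p + 4.02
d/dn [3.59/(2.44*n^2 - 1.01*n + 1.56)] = (3.6259 - 17.5192*n)/(2.44*n^2 - 1.01*n + 1.56)^2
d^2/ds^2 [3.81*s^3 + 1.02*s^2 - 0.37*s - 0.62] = 22.86*s + 2.04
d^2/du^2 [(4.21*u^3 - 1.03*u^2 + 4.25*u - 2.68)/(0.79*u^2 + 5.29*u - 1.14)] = (-2.8421709430404e-14*u^4 + 257.12297*u^3 - 167.934192*u^2 - 11.406732*u - 106.239068)/(0.493039*u^6 + 9.904467*u^5 + 64.187895*u^4 + 119.450845*u^3 - 92.62557*u^2 + 20.624652*u - 1.481544)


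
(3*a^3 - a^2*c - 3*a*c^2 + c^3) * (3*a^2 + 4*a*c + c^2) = 9*a^5 + 9*a^4*c - 10*a^3*c^2 - 10*a^2*c^3 + a*c^4 + c^5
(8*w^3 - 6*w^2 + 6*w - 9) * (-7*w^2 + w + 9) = -56*w^5 + 50*w^4 + 24*w^3 + 15*w^2 + 45*w - 81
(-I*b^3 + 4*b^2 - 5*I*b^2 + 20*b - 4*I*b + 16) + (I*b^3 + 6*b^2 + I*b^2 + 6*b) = 10*b^2 - 4*I*b^2 + 26*b - 4*I*b + 16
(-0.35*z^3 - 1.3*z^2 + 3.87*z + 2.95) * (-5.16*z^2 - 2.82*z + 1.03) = 1.806*z^5 + 7.695*z^4 - 16.6637*z^3 - 27.4744*z^2 - 4.3329*z + 3.0385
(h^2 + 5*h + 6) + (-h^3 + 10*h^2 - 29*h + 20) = -h^3 + 11*h^2 - 24*h + 26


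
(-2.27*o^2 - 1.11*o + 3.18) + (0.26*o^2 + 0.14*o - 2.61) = -2.01*o^2 - 0.97*o + 0.57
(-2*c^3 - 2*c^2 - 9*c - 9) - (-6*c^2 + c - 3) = -2*c^3 + 4*c^2 - 10*c - 6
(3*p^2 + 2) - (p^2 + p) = 2*p^2 - p + 2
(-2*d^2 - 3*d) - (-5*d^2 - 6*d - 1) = 3*d^2 + 3*d + 1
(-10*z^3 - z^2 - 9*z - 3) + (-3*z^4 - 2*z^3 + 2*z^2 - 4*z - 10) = -3*z^4 - 12*z^3 + z^2 - 13*z - 13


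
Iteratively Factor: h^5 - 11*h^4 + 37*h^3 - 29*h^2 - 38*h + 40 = (h - 1)*(h^4 - 10*h^3 + 27*h^2 - 2*h - 40) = (h - 5)*(h - 1)*(h^3 - 5*h^2 + 2*h + 8) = (h - 5)*(h - 2)*(h - 1)*(h^2 - 3*h - 4) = (h - 5)*(h - 4)*(h - 2)*(h - 1)*(h + 1)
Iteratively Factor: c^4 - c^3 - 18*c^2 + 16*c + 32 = (c - 2)*(c^3 + c^2 - 16*c - 16) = (c - 4)*(c - 2)*(c^2 + 5*c + 4) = (c - 4)*(c - 2)*(c + 4)*(c + 1)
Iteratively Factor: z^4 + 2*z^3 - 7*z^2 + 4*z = (z + 4)*(z^3 - 2*z^2 + z) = z*(z + 4)*(z^2 - 2*z + 1) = z*(z - 1)*(z + 4)*(z - 1)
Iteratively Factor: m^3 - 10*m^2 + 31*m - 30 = (m - 5)*(m^2 - 5*m + 6) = (m - 5)*(m - 3)*(m - 2)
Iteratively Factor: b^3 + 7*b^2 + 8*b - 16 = (b + 4)*(b^2 + 3*b - 4) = (b + 4)^2*(b - 1)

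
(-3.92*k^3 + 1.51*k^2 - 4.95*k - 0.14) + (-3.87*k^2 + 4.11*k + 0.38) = -3.92*k^3 - 2.36*k^2 - 0.84*k + 0.24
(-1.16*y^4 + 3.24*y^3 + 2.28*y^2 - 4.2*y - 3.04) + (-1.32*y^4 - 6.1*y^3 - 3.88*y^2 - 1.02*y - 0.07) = -2.48*y^4 - 2.86*y^3 - 1.6*y^2 - 5.22*y - 3.11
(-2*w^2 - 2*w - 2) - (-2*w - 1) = -2*w^2 - 1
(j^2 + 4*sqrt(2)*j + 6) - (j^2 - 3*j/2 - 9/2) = 3*j/2 + 4*sqrt(2)*j + 21/2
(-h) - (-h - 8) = 8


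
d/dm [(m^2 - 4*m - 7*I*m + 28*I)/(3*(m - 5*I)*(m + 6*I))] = (m^2*(4 + 8*I) + m*(60 - 56*I) - 92 - 210*I)/(3*m^4 + 6*I*m^3 + 177*m^2 + 180*I*m + 2700)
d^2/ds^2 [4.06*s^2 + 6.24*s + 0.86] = 8.12000000000000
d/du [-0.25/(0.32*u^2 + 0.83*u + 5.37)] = (0.16*u + 0.2075)/(0.32*u^2 + 0.83*u + 5.37)^2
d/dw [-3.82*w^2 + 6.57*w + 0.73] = 6.57 - 7.64*w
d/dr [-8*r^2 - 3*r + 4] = -16*r - 3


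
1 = 1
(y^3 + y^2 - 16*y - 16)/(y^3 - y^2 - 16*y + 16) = (y + 1)/(y - 1)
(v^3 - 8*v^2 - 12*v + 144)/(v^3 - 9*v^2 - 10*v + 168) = (v - 6)/(v - 7)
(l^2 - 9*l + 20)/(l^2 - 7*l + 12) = (l - 5)/(l - 3)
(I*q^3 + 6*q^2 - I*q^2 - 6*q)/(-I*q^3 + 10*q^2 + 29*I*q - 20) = q*(-I*q^2 - 6*q + I*q + 6)/(I*q^3 - 10*q^2 - 29*I*q + 20)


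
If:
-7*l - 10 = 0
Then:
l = -10/7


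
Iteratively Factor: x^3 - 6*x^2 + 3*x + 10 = (x + 1)*(x^2 - 7*x + 10) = (x - 2)*(x + 1)*(x - 5)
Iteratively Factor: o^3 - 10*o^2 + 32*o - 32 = (o - 4)*(o^2 - 6*o + 8) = (o - 4)^2*(o - 2)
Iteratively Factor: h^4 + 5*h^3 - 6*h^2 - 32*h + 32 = (h + 4)*(h^3 + h^2 - 10*h + 8) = (h - 2)*(h + 4)*(h^2 + 3*h - 4) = (h - 2)*(h + 4)^2*(h - 1)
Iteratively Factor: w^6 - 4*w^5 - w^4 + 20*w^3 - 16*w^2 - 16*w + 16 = (w - 1)*(w^5 - 3*w^4 - 4*w^3 + 16*w^2 - 16) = (w - 1)*(w + 1)*(w^4 - 4*w^3 + 16*w - 16) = (w - 2)*(w - 1)*(w + 1)*(w^3 - 2*w^2 - 4*w + 8) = (w - 2)^2*(w - 1)*(w + 1)*(w^2 - 4) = (w - 2)^3*(w - 1)*(w + 1)*(w + 2)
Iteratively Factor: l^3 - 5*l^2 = (l)*(l^2 - 5*l) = l*(l - 5)*(l)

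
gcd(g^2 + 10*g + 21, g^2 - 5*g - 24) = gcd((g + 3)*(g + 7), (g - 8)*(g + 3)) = g + 3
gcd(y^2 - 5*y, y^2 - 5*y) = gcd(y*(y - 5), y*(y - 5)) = y^2 - 5*y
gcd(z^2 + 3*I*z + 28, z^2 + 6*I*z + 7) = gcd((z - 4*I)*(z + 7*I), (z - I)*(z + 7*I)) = z + 7*I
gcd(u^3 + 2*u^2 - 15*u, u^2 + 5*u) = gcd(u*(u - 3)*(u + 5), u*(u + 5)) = u^2 + 5*u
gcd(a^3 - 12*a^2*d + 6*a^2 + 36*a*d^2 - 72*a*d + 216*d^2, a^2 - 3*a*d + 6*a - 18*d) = a + 6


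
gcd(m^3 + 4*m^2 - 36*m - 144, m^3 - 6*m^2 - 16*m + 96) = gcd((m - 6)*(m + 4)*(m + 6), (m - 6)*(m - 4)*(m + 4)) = m^2 - 2*m - 24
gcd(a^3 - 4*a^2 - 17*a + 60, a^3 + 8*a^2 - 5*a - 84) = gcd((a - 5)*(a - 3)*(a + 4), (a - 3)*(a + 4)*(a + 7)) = a^2 + a - 12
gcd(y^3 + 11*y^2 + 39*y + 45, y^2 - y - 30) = y + 5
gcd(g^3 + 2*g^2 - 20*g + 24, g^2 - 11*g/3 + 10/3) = g - 2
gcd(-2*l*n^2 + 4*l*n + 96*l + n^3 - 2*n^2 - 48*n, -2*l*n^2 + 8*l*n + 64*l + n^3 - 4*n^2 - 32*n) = 2*l*n - 16*l - n^2 + 8*n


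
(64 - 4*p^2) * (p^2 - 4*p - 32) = -4*p^4 + 16*p^3 + 192*p^2 - 256*p - 2048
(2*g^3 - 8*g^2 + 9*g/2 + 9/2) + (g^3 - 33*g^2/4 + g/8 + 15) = 3*g^3 - 65*g^2/4 + 37*g/8 + 39/2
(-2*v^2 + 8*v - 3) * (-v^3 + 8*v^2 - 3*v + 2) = 2*v^5 - 24*v^4 + 73*v^3 - 52*v^2 + 25*v - 6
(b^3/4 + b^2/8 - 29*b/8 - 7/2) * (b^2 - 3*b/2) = b^5/4 - b^4/4 - 61*b^3/16 + 31*b^2/16 + 21*b/4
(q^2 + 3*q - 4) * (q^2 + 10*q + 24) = q^4 + 13*q^3 + 50*q^2 + 32*q - 96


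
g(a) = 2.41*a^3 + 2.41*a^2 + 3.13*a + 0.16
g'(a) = 7.23*a^2 + 4.82*a + 3.13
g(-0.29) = -0.60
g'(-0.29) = 2.34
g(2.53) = 62.53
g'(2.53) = 61.60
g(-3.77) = -106.52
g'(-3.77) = 87.72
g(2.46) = 58.32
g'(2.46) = 58.74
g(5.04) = 385.69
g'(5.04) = 211.08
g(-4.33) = -163.86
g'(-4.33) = 117.81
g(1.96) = 33.70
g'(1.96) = 40.35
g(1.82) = 28.37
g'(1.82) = 35.85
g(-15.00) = -7638.29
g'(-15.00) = 1557.58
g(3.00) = 96.31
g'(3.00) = 82.66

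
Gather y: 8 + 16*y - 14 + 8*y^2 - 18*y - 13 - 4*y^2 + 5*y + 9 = 4*y^2 + 3*y - 10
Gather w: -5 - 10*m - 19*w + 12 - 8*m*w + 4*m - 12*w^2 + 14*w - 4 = -6*m - 12*w^2 + w*(-8*m - 5) + 3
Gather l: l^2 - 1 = l^2 - 1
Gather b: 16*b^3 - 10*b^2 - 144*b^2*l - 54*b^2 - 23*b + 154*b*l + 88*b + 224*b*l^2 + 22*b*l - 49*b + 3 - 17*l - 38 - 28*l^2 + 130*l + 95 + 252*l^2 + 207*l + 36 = 16*b^3 + b^2*(-144*l - 64) + b*(224*l^2 + 176*l + 16) + 224*l^2 + 320*l + 96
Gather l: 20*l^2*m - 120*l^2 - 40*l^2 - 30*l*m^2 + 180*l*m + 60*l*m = l^2*(20*m - 160) + l*(-30*m^2 + 240*m)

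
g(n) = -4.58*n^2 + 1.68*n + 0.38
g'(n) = 1.68 - 9.16*n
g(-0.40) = -1.02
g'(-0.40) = 5.34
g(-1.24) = -8.75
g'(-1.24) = 13.04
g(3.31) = -44.24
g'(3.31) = -28.64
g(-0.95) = -5.35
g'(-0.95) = 10.38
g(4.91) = -101.79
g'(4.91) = -43.30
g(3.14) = -39.50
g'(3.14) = -27.08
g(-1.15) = -7.61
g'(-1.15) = 12.21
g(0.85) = -1.50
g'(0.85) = -6.11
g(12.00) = -638.98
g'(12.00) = -108.24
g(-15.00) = -1055.32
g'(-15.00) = 139.08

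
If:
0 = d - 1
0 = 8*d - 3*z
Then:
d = 1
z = 8/3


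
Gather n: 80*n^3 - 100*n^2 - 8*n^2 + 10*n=80*n^3 - 108*n^2 + 10*n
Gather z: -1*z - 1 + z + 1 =0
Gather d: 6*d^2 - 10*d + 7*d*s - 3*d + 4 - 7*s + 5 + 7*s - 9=6*d^2 + d*(7*s - 13)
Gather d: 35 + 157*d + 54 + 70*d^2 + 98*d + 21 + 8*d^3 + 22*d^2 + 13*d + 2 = 8*d^3 + 92*d^2 + 268*d + 112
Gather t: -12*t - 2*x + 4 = -12*t - 2*x + 4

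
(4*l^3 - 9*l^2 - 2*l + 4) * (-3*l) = -12*l^4 + 27*l^3 + 6*l^2 - 12*l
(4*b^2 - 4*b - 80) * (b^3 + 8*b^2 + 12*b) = 4*b^5 + 28*b^4 - 64*b^3 - 688*b^2 - 960*b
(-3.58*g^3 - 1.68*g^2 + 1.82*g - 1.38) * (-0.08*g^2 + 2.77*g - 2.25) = 0.2864*g^5 - 9.7822*g^4 + 3.2558*g^3 + 8.9318*g^2 - 7.9176*g + 3.105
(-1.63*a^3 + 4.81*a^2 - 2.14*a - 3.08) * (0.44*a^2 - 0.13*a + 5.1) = -0.7172*a^5 + 2.3283*a^4 - 9.8799*a^3 + 23.454*a^2 - 10.5136*a - 15.708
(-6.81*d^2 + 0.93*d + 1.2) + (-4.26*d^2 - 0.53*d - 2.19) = -11.07*d^2 + 0.4*d - 0.99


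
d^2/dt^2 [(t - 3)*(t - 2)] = 2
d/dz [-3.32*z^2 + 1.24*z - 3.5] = 1.24 - 6.64*z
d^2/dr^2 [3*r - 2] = 0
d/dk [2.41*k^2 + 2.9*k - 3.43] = 4.82*k + 2.9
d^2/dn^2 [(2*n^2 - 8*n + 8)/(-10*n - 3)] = -2116/(1000*n^3 + 900*n^2 + 270*n + 27)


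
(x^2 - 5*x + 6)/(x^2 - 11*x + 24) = (x - 2)/(x - 8)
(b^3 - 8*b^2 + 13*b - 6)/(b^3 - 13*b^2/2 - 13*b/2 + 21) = 2*(b^3 - 8*b^2 + 13*b - 6)/(2*b^3 - 13*b^2 - 13*b + 42)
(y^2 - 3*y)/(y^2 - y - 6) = y/(y + 2)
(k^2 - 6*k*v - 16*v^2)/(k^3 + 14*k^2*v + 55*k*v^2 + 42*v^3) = (k^2 - 6*k*v - 16*v^2)/(k^3 + 14*k^2*v + 55*k*v^2 + 42*v^3)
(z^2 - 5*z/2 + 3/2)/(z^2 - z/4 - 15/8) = 4*(z - 1)/(4*z + 5)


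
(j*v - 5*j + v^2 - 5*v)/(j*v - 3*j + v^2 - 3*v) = (v - 5)/(v - 3)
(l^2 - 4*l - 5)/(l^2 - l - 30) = (-l^2 + 4*l + 5)/(-l^2 + l + 30)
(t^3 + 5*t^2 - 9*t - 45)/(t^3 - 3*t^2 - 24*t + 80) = (t^2 - 9)/(t^2 - 8*t + 16)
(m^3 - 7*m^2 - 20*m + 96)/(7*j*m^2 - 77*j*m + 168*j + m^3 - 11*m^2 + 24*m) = (m + 4)/(7*j + m)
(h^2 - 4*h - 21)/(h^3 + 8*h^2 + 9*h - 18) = (h - 7)/(h^2 + 5*h - 6)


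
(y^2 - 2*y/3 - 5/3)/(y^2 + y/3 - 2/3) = (3*y - 5)/(3*y - 2)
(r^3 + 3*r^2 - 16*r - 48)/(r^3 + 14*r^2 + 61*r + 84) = (r - 4)/(r + 7)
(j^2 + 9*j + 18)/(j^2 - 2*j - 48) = (j + 3)/(j - 8)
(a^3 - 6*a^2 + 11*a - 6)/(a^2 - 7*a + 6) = (a^2 - 5*a + 6)/(a - 6)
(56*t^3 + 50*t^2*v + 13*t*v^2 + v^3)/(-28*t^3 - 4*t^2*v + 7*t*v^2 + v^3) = (-4*t - v)/(2*t - v)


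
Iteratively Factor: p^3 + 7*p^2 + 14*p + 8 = (p + 4)*(p^2 + 3*p + 2) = (p + 1)*(p + 4)*(p + 2)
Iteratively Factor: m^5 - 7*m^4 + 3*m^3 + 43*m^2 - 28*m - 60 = (m + 2)*(m^4 - 9*m^3 + 21*m^2 + m - 30) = (m - 3)*(m + 2)*(m^3 - 6*m^2 + 3*m + 10) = (m - 3)*(m - 2)*(m + 2)*(m^2 - 4*m - 5) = (m - 3)*(m - 2)*(m + 1)*(m + 2)*(m - 5)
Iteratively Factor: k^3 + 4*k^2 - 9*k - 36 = (k - 3)*(k^2 + 7*k + 12) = (k - 3)*(k + 4)*(k + 3)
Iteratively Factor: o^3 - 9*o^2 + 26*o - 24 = (o - 4)*(o^2 - 5*o + 6) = (o - 4)*(o - 2)*(o - 3)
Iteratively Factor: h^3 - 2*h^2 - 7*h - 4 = (h + 1)*(h^2 - 3*h - 4) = (h - 4)*(h + 1)*(h + 1)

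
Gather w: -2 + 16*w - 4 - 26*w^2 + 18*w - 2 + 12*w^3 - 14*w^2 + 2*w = 12*w^3 - 40*w^2 + 36*w - 8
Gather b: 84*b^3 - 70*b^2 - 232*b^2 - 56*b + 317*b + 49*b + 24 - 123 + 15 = 84*b^3 - 302*b^2 + 310*b - 84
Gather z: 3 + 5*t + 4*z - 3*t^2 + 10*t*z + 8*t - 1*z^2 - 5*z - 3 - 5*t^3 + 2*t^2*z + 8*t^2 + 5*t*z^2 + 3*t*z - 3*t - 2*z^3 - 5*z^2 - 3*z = -5*t^3 + 5*t^2 + 10*t - 2*z^3 + z^2*(5*t - 6) + z*(2*t^2 + 13*t - 4)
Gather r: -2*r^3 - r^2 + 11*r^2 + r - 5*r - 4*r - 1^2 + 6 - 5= -2*r^3 + 10*r^2 - 8*r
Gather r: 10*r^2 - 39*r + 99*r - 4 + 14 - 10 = 10*r^2 + 60*r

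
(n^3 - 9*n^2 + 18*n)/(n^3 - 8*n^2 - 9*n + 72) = n*(n - 6)/(n^2 - 5*n - 24)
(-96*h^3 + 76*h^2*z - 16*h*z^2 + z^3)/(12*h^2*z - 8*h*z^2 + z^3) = (-8*h + z)/z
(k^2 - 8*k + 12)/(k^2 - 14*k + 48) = (k - 2)/(k - 8)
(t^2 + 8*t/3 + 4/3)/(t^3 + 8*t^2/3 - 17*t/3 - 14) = (3*t + 2)/(3*t^2 + 2*t - 21)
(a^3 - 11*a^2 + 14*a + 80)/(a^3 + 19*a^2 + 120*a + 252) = (a^3 - 11*a^2 + 14*a + 80)/(a^3 + 19*a^2 + 120*a + 252)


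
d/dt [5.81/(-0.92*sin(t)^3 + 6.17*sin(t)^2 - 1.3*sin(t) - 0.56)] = (16.0356*sin(t)^2 - 71.6954*sin(t) + 7.553)*cos(t)/(0.92*sin(t)^3 - 6.17*sin(t)^2 + 1.3*sin(t) + 0.56)^2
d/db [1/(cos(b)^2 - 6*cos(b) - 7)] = 2*(cos(b) - 3)*sin(b)/(sin(b)^2 + 6*cos(b) + 6)^2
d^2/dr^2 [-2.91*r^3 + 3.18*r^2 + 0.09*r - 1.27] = 6.36 - 17.46*r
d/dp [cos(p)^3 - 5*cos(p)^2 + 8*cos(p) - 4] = (-3*cos(p)^2 + 10*cos(p) - 8)*sin(p)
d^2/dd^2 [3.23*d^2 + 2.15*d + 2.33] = 6.46000000000000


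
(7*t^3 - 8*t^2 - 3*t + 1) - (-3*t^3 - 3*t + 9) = 10*t^3 - 8*t^2 - 8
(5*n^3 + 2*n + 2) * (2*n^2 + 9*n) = 10*n^5 + 45*n^4 + 4*n^3 + 22*n^2 + 18*n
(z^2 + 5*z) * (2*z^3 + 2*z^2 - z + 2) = 2*z^5 + 12*z^4 + 9*z^3 - 3*z^2 + 10*z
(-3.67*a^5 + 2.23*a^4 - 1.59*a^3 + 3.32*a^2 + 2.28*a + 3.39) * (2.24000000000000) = -8.2208*a^5 + 4.9952*a^4 - 3.5616*a^3 + 7.4368*a^2 + 5.1072*a + 7.5936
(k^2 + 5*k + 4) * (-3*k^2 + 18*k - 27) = -3*k^4 + 3*k^3 + 51*k^2 - 63*k - 108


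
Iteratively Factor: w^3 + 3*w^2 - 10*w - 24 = (w + 4)*(w^2 - w - 6) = (w - 3)*(w + 4)*(w + 2)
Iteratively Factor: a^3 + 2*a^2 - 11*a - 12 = (a + 4)*(a^2 - 2*a - 3) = (a + 1)*(a + 4)*(a - 3)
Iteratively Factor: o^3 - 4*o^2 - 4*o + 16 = (o - 4)*(o^2 - 4) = (o - 4)*(o + 2)*(o - 2)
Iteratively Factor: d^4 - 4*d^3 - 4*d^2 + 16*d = (d + 2)*(d^3 - 6*d^2 + 8*d) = (d - 2)*(d + 2)*(d^2 - 4*d) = d*(d - 2)*(d + 2)*(d - 4)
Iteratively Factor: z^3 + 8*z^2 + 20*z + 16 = (z + 4)*(z^2 + 4*z + 4) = (z + 2)*(z + 4)*(z + 2)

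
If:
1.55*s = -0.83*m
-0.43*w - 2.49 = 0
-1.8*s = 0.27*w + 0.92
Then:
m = -0.67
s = 0.36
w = -5.79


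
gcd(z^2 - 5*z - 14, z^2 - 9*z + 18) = 1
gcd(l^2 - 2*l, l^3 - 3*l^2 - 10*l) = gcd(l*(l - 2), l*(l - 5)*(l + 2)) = l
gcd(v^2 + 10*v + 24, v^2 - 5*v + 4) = 1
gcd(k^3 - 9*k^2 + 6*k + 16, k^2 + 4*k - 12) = k - 2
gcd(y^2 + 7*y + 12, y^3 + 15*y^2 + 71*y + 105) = y + 3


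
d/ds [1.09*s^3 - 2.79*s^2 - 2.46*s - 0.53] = 3.27*s^2 - 5.58*s - 2.46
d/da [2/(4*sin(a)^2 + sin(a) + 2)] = -2*(8*sin(a) + 1)*cos(a)/(4*sin(a)^2 + sin(a) + 2)^2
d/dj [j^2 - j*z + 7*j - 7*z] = 2*j - z + 7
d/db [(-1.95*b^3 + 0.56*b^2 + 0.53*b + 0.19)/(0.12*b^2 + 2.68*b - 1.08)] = (-0.234*b^4 - 10.452*b^3 + 7.7552*b^2 - 1.2552*b - 1.0816)/(0.0144*b^4 + 0.6432*b^3 + 6.9232*b^2 - 5.7888*b + 1.1664)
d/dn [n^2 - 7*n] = 2*n - 7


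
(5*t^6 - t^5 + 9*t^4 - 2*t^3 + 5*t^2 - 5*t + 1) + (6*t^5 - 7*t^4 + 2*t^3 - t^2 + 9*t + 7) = 5*t^6 + 5*t^5 + 2*t^4 + 4*t^2 + 4*t + 8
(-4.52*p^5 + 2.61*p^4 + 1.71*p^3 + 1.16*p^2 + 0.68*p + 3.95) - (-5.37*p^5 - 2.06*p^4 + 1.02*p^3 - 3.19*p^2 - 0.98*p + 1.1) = 0.850000000000001*p^5 + 4.67*p^4 + 0.69*p^3 + 4.35*p^2 + 1.66*p + 2.85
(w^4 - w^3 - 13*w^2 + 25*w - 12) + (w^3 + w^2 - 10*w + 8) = w^4 - 12*w^2 + 15*w - 4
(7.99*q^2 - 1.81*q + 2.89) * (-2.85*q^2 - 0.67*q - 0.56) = -22.7715*q^4 - 0.194800000000001*q^3 - 11.4982*q^2 - 0.9227*q - 1.6184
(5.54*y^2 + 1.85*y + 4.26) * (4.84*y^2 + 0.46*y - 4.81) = 26.8136*y^4 + 11.5024*y^3 - 5.178*y^2 - 6.9389*y - 20.4906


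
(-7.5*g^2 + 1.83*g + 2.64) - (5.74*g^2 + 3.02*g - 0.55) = -13.24*g^2 - 1.19*g + 3.19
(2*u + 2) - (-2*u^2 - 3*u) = 2*u^2 + 5*u + 2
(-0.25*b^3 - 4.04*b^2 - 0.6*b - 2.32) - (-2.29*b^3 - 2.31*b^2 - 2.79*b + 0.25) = 2.04*b^3 - 1.73*b^2 + 2.19*b - 2.57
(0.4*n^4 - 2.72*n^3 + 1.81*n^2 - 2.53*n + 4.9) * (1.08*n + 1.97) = 0.432*n^5 - 2.1496*n^4 - 3.4036*n^3 + 0.8333*n^2 + 0.307900000000001*n + 9.653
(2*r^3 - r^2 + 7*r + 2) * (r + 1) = 2*r^4 + r^3 + 6*r^2 + 9*r + 2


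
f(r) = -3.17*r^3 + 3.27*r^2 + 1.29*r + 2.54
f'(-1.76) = -39.68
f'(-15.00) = -2236.56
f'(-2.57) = -78.33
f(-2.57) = 74.63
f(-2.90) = 103.61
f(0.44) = 3.47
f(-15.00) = 11417.69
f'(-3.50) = -138.10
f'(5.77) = -277.59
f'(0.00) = 1.29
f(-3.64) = 194.06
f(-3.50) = 174.00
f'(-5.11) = -280.46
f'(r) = -9.51*r^2 + 6.54*r + 1.29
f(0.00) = 2.54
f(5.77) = -490.11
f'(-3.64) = -148.52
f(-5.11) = 504.32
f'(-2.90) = -97.66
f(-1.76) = 27.68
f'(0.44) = 2.33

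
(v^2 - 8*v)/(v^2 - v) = (v - 8)/(v - 1)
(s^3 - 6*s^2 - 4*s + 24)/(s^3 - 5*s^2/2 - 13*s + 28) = 2*(s^2 - 4*s - 12)/(2*s^2 - s - 28)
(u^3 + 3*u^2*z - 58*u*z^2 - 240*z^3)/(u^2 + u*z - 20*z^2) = (-u^2 + 2*u*z + 48*z^2)/(-u + 4*z)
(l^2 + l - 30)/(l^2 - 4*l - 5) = (l + 6)/(l + 1)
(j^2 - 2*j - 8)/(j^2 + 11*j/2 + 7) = 2*(j - 4)/(2*j + 7)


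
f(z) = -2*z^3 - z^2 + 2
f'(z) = -6*z^2 - 2*z = 2*z*(-3*z - 1)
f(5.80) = -421.86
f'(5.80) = -213.44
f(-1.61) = 7.75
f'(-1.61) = -12.33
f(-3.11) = 52.49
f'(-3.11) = -51.81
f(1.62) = -9.13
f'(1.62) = -18.99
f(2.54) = -37.23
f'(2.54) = -43.79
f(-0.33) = 1.96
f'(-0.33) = 0.01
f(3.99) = -140.96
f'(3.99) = -103.50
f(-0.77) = 2.32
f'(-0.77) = -2.02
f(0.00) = 2.00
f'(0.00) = 0.00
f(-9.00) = 1379.00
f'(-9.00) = -468.00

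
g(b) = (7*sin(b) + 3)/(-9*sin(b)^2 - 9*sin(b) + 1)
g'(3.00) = -210.25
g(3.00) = -8.88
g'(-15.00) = -2.09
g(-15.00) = -0.51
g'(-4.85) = 0.07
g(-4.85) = -0.59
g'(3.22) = -11.05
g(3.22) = 1.49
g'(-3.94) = -0.72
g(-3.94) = -0.80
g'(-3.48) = -6.25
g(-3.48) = -1.79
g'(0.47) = 2.63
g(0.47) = -1.25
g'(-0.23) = 3.64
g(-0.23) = 0.54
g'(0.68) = 1.07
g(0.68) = -0.90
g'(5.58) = 2.08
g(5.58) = -0.50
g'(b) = (18*sin(b)*cos(b) + 9*cos(b))*(7*sin(b) + 3)/(-9*sin(b)^2 - 9*sin(b) + 1)^2 + 7*cos(b)/(-9*sin(b)^2 - 9*sin(b) + 1) = (63*sin(b)^2 + 54*sin(b) + 34)*cos(b)/(9*sin(b)^2 + 9*sin(b) - 1)^2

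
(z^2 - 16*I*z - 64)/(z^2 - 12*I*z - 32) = (z - 8*I)/(z - 4*I)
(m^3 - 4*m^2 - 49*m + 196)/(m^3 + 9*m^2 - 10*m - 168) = (m - 7)/(m + 6)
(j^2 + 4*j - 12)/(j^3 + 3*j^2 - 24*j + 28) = (j + 6)/(j^2 + 5*j - 14)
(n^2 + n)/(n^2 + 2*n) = (n + 1)/(n + 2)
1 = 1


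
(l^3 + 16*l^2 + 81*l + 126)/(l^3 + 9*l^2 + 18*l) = (l + 7)/l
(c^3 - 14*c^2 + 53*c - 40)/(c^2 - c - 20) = (c^2 - 9*c + 8)/(c + 4)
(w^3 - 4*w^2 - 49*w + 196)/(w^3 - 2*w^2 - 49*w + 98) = (w - 4)/(w - 2)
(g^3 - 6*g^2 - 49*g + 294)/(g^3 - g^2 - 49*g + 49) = (g - 6)/(g - 1)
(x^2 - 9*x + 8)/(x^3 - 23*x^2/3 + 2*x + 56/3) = 3*(x^2 - 9*x + 8)/(3*x^3 - 23*x^2 + 6*x + 56)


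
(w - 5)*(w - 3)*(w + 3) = w^3 - 5*w^2 - 9*w + 45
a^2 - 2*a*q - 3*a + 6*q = (a - 3)*(a - 2*q)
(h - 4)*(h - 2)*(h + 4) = h^3 - 2*h^2 - 16*h + 32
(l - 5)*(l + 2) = l^2 - 3*l - 10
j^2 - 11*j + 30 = (j - 6)*(j - 5)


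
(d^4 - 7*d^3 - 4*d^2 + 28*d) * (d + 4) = d^5 - 3*d^4 - 32*d^3 + 12*d^2 + 112*d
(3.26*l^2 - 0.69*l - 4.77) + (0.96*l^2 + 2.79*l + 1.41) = 4.22*l^2 + 2.1*l - 3.36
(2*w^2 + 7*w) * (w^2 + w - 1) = 2*w^4 + 9*w^3 + 5*w^2 - 7*w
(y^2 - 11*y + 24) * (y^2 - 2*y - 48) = y^4 - 13*y^3 - 2*y^2 + 480*y - 1152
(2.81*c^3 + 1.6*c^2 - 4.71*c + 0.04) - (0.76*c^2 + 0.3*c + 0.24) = 2.81*c^3 + 0.84*c^2 - 5.01*c - 0.2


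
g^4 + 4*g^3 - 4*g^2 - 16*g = g*(g - 2)*(g + 2)*(g + 4)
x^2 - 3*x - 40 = (x - 8)*(x + 5)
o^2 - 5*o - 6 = (o - 6)*(o + 1)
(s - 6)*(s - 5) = s^2 - 11*s + 30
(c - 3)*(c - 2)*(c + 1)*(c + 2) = c^4 - 2*c^3 - 7*c^2 + 8*c + 12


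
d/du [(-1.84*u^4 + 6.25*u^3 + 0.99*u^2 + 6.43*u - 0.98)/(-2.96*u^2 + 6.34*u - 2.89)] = (10.8928*u^5 - 53.4968*u^4 + 100.5204*u^3 - 28.8781*u^2 - 11.5238*u - 12.3695)/(8.7616*u^4 - 37.5328*u^3 + 57.3044*u^2 - 36.6452*u + 8.3521)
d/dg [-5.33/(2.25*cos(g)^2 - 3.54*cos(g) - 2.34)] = (18.8682 - 23.985*cos(g))*sin(g)/(-2.25*cos(g)^2 + 3.54*cos(g) + 2.34)^2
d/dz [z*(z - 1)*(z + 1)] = 3*z^2 - 1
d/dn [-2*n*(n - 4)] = 8 - 4*n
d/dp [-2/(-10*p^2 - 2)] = -10*p/(5*p^2 + 1)^2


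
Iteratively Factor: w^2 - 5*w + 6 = (w - 2)*(w - 3)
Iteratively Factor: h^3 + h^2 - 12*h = (h)*(h^2 + h - 12) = h*(h + 4)*(h - 3)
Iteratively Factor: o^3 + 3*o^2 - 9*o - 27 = (o + 3)*(o^2 - 9) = (o - 3)*(o + 3)*(o + 3)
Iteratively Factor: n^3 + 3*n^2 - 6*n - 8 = (n - 2)*(n^2 + 5*n + 4) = (n - 2)*(n + 1)*(n + 4)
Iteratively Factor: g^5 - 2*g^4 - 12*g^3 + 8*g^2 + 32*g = (g - 4)*(g^4 + 2*g^3 - 4*g^2 - 8*g) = g*(g - 4)*(g^3 + 2*g^2 - 4*g - 8) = g*(g - 4)*(g + 2)*(g^2 - 4) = g*(g - 4)*(g - 2)*(g + 2)*(g + 2)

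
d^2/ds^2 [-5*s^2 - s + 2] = -10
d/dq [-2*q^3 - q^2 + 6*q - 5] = -6*q^2 - 2*q + 6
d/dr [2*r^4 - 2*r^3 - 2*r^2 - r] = 8*r^3 - 6*r^2 - 4*r - 1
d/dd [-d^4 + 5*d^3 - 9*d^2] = d*(-4*d^2 + 15*d - 18)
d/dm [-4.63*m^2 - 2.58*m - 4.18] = -9.26*m - 2.58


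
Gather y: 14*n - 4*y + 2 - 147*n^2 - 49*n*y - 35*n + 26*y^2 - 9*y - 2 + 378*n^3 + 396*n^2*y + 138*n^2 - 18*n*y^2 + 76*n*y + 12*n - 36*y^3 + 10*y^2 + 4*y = 378*n^3 - 9*n^2 - 9*n - 36*y^3 + y^2*(36 - 18*n) + y*(396*n^2 + 27*n - 9)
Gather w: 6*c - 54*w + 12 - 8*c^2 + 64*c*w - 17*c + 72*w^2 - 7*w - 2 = -8*c^2 - 11*c + 72*w^2 + w*(64*c - 61) + 10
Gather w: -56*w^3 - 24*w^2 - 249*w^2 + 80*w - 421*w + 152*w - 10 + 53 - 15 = -56*w^3 - 273*w^2 - 189*w + 28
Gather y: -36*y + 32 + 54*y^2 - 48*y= 54*y^2 - 84*y + 32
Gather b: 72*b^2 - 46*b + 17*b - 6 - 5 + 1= 72*b^2 - 29*b - 10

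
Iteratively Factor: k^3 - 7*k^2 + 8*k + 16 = (k + 1)*(k^2 - 8*k + 16) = (k - 4)*(k + 1)*(k - 4)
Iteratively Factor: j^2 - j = (j - 1)*(j)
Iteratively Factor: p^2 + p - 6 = (p + 3)*(p - 2)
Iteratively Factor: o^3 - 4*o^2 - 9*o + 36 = (o - 4)*(o^2 - 9) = (o - 4)*(o + 3)*(o - 3)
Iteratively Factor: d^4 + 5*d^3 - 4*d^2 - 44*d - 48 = (d - 3)*(d^3 + 8*d^2 + 20*d + 16) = (d - 3)*(d + 2)*(d^2 + 6*d + 8) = (d - 3)*(d + 2)*(d + 4)*(d + 2)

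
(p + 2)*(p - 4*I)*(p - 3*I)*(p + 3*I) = p^4 + 2*p^3 - 4*I*p^3 + 9*p^2 - 8*I*p^2 + 18*p - 36*I*p - 72*I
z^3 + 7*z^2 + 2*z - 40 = (z - 2)*(z + 4)*(z + 5)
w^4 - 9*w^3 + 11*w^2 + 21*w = w*(w - 7)*(w - 3)*(w + 1)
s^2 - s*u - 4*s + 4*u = (s - 4)*(s - u)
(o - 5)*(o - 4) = o^2 - 9*o + 20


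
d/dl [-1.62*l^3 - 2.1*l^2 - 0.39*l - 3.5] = -4.86*l^2 - 4.2*l - 0.39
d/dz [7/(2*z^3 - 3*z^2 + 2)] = 42*z*(1 - z)/(2*z^3 - 3*z^2 + 2)^2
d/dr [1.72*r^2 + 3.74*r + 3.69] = 3.44*r + 3.74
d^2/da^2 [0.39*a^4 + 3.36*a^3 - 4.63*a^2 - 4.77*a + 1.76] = 4.68*a^2 + 20.16*a - 9.26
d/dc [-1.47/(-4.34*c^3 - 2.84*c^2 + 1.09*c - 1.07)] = (-19.1394*c^2 - 8.3496*c + 1.6023)/(4.34*c^3 + 2.84*c^2 - 1.09*c + 1.07)^2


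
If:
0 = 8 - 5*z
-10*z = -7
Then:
No Solution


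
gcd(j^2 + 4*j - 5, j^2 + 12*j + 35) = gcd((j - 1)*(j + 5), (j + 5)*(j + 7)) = j + 5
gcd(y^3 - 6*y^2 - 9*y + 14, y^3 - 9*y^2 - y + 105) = y - 7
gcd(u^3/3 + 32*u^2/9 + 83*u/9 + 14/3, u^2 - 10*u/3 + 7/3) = 1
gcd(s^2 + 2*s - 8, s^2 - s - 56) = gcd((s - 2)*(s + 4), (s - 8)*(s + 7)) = 1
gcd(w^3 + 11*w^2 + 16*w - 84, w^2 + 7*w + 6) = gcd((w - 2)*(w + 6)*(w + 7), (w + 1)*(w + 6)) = w + 6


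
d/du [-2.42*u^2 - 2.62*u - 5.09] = -4.84*u - 2.62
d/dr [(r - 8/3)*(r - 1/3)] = 2*r - 3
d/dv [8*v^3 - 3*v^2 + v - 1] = 24*v^2 - 6*v + 1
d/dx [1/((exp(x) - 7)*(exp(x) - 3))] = 2*(5 - exp(x))*exp(x)/(exp(4*x) - 20*exp(3*x) + 142*exp(2*x) - 420*exp(x) + 441)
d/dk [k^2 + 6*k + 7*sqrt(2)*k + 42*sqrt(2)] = 2*k + 6 + 7*sqrt(2)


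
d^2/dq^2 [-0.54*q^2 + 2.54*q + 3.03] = -1.08000000000000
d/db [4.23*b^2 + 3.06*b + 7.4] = 8.46*b + 3.06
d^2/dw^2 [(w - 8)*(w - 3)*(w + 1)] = 6*w - 20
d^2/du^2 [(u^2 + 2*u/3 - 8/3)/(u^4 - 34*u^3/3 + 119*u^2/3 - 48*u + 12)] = 2*(81*u^8 - 810*u^7 + 45*u^6 + 29094*u^5 - 150828*u^4 + 359338*u^3 - 476052*u^2 + 356184*u - 117360)/(27*u^12 - 918*u^11 + 13617*u^10 - 116020*u^9 + 629241*u^8 - 2274294*u^7 + 5569487*u^6 - 9199872*u^5 + 10001340*u^4 - 6819552*u^3 + 2702160*u^2 - 559872*u + 46656)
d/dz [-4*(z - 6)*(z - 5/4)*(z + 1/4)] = -12*z^2 + 56*z - 91/4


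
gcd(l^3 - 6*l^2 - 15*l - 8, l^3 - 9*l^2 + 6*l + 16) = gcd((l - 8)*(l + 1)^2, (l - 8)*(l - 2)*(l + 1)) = l^2 - 7*l - 8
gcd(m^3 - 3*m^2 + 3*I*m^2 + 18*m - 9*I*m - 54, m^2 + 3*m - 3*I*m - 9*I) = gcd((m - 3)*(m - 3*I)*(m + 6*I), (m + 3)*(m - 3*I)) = m - 3*I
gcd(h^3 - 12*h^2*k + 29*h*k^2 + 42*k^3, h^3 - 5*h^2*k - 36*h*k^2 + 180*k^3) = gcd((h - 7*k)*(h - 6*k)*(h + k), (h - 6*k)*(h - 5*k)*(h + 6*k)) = h - 6*k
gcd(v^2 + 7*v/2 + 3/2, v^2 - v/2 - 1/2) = v + 1/2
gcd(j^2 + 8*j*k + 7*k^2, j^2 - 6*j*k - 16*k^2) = 1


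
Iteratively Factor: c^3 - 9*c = (c - 3)*(c^2 + 3*c) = c*(c - 3)*(c + 3)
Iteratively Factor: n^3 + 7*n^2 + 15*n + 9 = (n + 3)*(n^2 + 4*n + 3) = (n + 3)^2*(n + 1)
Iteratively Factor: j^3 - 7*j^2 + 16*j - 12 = (j - 2)*(j^2 - 5*j + 6) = (j - 3)*(j - 2)*(j - 2)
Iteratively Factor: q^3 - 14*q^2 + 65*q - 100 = (q - 5)*(q^2 - 9*q + 20) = (q - 5)*(q - 4)*(q - 5)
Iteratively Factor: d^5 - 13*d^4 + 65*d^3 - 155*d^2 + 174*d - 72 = (d - 4)*(d^4 - 9*d^3 + 29*d^2 - 39*d + 18) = (d - 4)*(d - 2)*(d^3 - 7*d^2 + 15*d - 9) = (d - 4)*(d - 3)*(d - 2)*(d^2 - 4*d + 3) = (d - 4)*(d - 3)^2*(d - 2)*(d - 1)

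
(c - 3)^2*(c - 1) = c^3 - 7*c^2 + 15*c - 9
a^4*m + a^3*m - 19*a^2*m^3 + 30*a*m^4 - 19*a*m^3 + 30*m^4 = (a - 3*m)*(a - 2*m)*(a + 5*m)*(a*m + m)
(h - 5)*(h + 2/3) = h^2 - 13*h/3 - 10/3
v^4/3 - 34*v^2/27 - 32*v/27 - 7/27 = (v/3 + 1/3)*(v - 7/3)*(v + 1/3)*(v + 1)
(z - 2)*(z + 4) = z^2 + 2*z - 8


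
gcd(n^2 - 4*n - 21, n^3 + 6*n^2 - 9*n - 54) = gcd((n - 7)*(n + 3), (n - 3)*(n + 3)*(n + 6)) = n + 3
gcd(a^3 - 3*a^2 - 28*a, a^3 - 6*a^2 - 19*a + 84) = a^2 - 3*a - 28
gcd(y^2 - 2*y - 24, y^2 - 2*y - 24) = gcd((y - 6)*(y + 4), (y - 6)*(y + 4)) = y^2 - 2*y - 24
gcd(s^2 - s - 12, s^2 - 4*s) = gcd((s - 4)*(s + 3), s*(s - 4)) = s - 4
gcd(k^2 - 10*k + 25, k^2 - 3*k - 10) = k - 5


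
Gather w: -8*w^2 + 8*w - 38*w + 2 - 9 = -8*w^2 - 30*w - 7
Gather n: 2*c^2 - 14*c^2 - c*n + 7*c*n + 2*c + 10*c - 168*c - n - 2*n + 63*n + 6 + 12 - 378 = -12*c^2 - 156*c + n*(6*c + 60) - 360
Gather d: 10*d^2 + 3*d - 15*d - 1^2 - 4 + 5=10*d^2 - 12*d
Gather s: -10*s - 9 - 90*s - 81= -100*s - 90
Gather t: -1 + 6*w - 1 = 6*w - 2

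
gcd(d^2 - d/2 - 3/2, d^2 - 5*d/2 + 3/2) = d - 3/2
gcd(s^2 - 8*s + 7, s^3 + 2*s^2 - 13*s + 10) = s - 1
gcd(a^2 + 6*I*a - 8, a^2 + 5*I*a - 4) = a + 4*I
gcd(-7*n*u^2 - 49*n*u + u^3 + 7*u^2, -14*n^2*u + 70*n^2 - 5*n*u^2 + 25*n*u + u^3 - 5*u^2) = -7*n + u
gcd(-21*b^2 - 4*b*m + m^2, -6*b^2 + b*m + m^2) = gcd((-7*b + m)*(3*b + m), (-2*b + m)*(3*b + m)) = 3*b + m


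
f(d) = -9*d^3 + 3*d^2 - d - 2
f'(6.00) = -937.00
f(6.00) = -1844.00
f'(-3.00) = -262.00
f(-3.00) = 271.00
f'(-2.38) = -168.22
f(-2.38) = 138.70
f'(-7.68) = -1639.60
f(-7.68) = 4259.49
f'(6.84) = -1223.17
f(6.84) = -2748.60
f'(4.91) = -622.46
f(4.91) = -999.92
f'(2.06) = -103.22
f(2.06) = -70.01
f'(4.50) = -520.75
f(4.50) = -765.88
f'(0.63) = -7.94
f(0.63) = -3.69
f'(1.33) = -40.78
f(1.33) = -19.20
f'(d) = -27*d^2 + 6*d - 1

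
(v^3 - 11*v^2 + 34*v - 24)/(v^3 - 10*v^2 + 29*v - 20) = (v - 6)/(v - 5)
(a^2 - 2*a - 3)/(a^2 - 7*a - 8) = (a - 3)/(a - 8)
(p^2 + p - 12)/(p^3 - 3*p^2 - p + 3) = (p + 4)/(p^2 - 1)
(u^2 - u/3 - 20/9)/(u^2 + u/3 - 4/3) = (u - 5/3)/(u - 1)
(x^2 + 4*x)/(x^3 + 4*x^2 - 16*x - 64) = x/(x^2 - 16)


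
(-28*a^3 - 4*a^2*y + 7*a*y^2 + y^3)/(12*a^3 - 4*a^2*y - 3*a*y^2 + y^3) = (7*a + y)/(-3*a + y)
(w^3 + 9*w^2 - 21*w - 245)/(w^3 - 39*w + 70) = (w + 7)/(w - 2)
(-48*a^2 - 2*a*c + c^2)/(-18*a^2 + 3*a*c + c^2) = (8*a - c)/(3*a - c)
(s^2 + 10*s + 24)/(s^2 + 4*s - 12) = (s + 4)/(s - 2)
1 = 1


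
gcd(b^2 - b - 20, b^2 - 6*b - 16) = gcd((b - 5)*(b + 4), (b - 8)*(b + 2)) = 1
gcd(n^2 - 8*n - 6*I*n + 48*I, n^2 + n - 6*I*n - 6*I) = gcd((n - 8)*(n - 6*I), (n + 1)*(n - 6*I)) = n - 6*I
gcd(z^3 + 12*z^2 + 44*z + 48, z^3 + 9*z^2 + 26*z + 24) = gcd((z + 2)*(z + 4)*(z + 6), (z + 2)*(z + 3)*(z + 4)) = z^2 + 6*z + 8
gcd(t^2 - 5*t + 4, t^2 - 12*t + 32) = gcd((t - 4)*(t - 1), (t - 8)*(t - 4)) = t - 4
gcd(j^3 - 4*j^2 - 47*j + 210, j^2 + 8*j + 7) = j + 7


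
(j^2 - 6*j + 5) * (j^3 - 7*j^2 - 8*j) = j^5 - 13*j^4 + 39*j^3 + 13*j^2 - 40*j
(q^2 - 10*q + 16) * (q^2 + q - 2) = q^4 - 9*q^3 + 4*q^2 + 36*q - 32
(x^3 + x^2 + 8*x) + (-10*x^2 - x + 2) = x^3 - 9*x^2 + 7*x + 2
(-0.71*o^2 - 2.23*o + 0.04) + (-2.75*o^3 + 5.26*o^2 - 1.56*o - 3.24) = -2.75*o^3 + 4.55*o^2 - 3.79*o - 3.2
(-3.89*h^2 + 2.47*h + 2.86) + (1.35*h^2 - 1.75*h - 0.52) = -2.54*h^2 + 0.72*h + 2.34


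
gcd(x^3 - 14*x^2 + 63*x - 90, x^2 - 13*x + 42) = x - 6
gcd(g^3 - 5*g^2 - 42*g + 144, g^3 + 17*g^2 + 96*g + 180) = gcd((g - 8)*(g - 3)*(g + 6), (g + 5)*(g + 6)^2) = g + 6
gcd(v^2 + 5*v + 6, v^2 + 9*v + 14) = v + 2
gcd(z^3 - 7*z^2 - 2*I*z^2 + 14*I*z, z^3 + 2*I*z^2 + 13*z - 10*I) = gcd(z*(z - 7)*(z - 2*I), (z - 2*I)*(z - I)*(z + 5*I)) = z - 2*I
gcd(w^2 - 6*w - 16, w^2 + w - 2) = w + 2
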